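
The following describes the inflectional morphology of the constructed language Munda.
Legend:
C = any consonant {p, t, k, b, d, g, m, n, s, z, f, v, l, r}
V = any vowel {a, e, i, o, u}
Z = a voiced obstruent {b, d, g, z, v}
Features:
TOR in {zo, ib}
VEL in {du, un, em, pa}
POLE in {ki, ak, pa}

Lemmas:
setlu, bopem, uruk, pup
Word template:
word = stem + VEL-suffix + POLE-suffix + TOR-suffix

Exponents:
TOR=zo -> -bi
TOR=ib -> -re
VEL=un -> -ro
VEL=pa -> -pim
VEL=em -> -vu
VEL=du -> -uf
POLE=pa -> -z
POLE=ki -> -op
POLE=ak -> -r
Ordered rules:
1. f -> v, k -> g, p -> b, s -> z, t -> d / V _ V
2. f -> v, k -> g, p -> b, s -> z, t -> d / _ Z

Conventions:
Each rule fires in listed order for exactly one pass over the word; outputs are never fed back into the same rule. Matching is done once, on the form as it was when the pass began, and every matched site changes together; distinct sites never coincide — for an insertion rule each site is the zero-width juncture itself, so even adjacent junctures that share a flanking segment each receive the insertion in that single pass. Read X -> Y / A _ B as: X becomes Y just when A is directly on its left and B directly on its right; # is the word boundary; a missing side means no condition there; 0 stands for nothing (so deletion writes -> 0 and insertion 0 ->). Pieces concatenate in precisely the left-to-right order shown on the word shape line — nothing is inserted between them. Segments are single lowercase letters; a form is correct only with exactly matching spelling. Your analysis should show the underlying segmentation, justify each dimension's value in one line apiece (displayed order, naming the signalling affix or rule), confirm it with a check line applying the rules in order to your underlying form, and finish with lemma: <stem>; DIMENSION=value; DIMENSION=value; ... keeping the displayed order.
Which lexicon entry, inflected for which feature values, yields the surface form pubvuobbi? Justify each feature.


underlying: pup-vu-op-bi
TOR=zo - signalled by the affix -bi
VEL=em - signalled by the affix -vu
POLE=ki - signalled by the affix -op
check: pupvuopbi -> pupvuopbi -> pubvuobbi
lemma: pup; TOR=zo; VEL=em; POLE=ki


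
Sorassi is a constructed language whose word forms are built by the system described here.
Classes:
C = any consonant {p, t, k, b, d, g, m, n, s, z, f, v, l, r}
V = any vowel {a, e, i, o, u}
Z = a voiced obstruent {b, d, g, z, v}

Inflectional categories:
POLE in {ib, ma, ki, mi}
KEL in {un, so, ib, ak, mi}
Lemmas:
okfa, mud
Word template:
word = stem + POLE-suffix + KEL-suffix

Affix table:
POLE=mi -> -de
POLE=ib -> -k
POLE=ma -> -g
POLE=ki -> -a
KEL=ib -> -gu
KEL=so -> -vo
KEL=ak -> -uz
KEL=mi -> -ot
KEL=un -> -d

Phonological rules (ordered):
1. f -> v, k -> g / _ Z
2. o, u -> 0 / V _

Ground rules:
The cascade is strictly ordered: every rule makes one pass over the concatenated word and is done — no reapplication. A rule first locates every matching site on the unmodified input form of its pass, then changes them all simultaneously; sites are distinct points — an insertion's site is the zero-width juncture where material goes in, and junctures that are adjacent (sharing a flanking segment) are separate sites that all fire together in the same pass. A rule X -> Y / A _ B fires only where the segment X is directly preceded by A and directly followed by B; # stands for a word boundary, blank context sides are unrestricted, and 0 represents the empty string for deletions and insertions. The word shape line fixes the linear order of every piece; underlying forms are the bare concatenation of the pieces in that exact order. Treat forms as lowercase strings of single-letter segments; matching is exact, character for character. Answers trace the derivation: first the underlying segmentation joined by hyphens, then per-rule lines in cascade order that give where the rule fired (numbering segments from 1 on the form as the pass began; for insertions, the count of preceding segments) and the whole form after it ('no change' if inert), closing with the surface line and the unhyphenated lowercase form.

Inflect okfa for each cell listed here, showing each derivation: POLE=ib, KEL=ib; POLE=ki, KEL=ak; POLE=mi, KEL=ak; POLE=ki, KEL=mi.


cell POLE=ib, KEL=ib:
underlying: okfa-k-gu
1. f -> v, k -> g / _ Z: fires at position(s) 5: okfaggu
2. o, u -> 0 / V _: no change
surface: okfaggu

cell POLE=ki, KEL=ak:
underlying: okfa-a-uz
1. f -> v, k -> g / _ Z: no change
2. o, u -> 0 / V _: fires at position(s) 6: okfaaz
surface: okfaaz

cell POLE=mi, KEL=ak:
underlying: okfa-de-uz
1. f -> v, k -> g / _ Z: no change
2. o, u -> 0 / V _: fires at position(s) 7: okfadez
surface: okfadez

cell POLE=ki, KEL=mi:
underlying: okfa-a-ot
1. f -> v, k -> g / _ Z: no change
2. o, u -> 0 / V _: fires at position(s) 6: okfaat
surface: okfaat


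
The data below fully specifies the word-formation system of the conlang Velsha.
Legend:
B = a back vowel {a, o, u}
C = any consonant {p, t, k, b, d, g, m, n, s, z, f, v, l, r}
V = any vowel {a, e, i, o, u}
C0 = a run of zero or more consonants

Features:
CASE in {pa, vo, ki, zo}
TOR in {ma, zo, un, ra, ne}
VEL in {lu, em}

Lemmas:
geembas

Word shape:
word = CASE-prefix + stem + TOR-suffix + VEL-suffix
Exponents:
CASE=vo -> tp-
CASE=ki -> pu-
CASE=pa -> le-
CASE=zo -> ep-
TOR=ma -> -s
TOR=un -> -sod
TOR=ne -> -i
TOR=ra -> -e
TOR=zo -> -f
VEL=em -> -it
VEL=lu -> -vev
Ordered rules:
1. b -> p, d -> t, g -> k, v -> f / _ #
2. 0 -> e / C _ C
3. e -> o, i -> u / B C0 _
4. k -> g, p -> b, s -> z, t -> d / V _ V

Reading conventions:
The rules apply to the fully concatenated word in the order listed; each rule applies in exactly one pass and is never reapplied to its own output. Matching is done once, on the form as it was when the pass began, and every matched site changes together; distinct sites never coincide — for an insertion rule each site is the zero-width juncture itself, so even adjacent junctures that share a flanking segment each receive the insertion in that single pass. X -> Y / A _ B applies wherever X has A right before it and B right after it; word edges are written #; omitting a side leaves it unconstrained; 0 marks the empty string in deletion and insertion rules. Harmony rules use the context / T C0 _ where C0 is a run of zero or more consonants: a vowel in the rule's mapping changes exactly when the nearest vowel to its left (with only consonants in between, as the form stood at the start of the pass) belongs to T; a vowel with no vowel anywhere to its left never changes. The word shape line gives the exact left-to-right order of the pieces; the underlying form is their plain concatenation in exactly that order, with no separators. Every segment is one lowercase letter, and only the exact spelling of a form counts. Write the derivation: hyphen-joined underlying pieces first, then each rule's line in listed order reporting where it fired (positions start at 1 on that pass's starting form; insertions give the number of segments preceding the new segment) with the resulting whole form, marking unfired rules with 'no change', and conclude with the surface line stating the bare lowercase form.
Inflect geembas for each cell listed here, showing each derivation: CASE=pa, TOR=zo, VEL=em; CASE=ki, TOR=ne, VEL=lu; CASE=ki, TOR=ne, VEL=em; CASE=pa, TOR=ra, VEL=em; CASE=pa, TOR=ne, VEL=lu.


cell CASE=pa, TOR=zo, VEL=em:
underlying: le-geembas-f-it
1. b -> p, d -> t, g -> k, v -> f / _ #: no change
2. 0 -> e / C _ C: inserts after position(s) 6, 9: legeemebasefit
3. e -> o, i -> u / B C0 _: fires at position(s) 11: legeemebasofit
4. k -> g, p -> b, s -> z, t -> d / V _ V: fires at position(s) 10: legeemebazofit
surface: legeemebazofit

cell CASE=ki, TOR=ne, VEL=lu:
underlying: pu-geembas-i-vev
1. b -> p, d -> t, g -> k, v -> f / _ #: fires at position(s) 13: pugeembasivef
2. 0 -> e / C _ C: inserts after position(s) 6: pugeemebasivef
3. e -> o, i -> u / B C0 _: fires at position(s) 4, 11: pugoemebasuvef
4. k -> g, p -> b, s -> z, t -> d / V _ V: fires at position(s) 10: pugoemebazuvef
surface: pugoemebazuvef

cell CASE=ki, TOR=ne, VEL=em:
underlying: pu-geembas-i-it
1. b -> p, d -> t, g -> k, v -> f / _ #: no change
2. 0 -> e / C _ C: inserts after position(s) 6: pugeemebasiit
3. e -> o, i -> u / B C0 _: fires at position(s) 4, 11: pugoemebasuit
4. k -> g, p -> b, s -> z, t -> d / V _ V: fires at position(s) 10: pugoemebazuit
surface: pugoemebazuit

cell CASE=pa, TOR=ra, VEL=em:
underlying: le-geembas-e-it
1. b -> p, d -> t, g -> k, v -> f / _ #: no change
2. 0 -> e / C _ C: inserts after position(s) 6: legeemebaseit
3. e -> o, i -> u / B C0 _: fires at position(s) 11: legeemebasoit
4. k -> g, p -> b, s -> z, t -> d / V _ V: fires at position(s) 10: legeemebazoit
surface: legeemebazoit

cell CASE=pa, TOR=ne, VEL=lu:
underlying: le-geembas-i-vev
1. b -> p, d -> t, g -> k, v -> f / _ #: fires at position(s) 13: legeembasivef
2. 0 -> e / C _ C: inserts after position(s) 6: legeemebasivef
3. e -> o, i -> u / B C0 _: fires at position(s) 11: legeemebasuvef
4. k -> g, p -> b, s -> z, t -> d / V _ V: fires at position(s) 10: legeemebazuvef
surface: legeemebazuvef


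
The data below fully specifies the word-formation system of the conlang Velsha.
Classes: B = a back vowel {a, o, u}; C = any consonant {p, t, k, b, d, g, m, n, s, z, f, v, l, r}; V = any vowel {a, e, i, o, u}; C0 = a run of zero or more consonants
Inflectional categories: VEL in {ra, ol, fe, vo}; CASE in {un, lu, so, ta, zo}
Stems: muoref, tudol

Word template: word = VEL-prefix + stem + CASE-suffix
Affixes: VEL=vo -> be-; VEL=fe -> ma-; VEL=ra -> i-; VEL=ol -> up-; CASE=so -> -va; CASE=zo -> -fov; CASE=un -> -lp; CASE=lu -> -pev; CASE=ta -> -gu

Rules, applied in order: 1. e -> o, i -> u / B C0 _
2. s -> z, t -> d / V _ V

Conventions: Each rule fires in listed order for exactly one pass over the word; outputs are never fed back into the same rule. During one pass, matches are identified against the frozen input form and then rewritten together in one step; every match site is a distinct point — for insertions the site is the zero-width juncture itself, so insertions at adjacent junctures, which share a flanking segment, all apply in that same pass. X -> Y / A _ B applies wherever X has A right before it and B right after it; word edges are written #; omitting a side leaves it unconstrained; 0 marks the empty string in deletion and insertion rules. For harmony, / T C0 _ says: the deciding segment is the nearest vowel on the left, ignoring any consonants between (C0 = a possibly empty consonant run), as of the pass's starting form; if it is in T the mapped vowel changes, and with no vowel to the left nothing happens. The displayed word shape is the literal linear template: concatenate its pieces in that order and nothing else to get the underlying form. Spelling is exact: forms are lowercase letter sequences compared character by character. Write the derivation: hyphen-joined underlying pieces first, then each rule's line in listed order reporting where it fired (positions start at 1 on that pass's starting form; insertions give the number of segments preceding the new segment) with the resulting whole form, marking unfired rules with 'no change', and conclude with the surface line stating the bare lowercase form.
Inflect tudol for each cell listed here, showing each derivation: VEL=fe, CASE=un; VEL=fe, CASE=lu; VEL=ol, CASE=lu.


cell VEL=fe, CASE=un:
underlying: ma-tudol-lp
1. e -> o, i -> u / B C0 _: no change
2. s -> z, t -> d / V _ V: fires at position(s) 3: madudollp
surface: madudollp

cell VEL=fe, CASE=lu:
underlying: ma-tudol-pev
1. e -> o, i -> u / B C0 _: fires at position(s) 9: matudolpov
2. s -> z, t -> d / V _ V: fires at position(s) 3: madudolpov
surface: madudolpov

cell VEL=ol, CASE=lu:
underlying: up-tudol-pev
1. e -> o, i -> u / B C0 _: fires at position(s) 9: uptudolpov
2. s -> z, t -> d / V _ V: no change
surface: uptudolpov


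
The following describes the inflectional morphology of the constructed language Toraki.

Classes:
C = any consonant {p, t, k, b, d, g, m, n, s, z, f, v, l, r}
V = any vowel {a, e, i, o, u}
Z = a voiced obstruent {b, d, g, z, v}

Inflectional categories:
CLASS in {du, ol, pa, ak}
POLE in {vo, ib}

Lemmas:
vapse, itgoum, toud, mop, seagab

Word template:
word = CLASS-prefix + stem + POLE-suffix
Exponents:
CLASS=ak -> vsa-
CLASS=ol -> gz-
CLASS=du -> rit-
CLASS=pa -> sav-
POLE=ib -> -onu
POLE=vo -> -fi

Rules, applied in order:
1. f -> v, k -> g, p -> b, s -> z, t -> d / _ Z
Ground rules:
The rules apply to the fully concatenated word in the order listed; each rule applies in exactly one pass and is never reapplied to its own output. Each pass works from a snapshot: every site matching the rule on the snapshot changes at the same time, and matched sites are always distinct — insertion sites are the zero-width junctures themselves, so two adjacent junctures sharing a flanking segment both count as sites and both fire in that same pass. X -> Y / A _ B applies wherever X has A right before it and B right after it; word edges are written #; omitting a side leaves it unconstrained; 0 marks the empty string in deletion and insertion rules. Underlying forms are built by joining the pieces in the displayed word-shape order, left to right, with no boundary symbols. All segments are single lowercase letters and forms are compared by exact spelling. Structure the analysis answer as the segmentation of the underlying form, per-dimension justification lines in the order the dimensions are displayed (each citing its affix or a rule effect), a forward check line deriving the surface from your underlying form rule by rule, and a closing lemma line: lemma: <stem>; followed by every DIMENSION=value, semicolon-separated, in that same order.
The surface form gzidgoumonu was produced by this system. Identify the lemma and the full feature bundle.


underlying: gz-itgoum-onu
CLASS=ol - signalled by the affix gz-
POLE=ib - signalled by the affix -onu
check: gzitgoumonu -> gzidgoumonu
lemma: itgoum; CLASS=ol; POLE=ib


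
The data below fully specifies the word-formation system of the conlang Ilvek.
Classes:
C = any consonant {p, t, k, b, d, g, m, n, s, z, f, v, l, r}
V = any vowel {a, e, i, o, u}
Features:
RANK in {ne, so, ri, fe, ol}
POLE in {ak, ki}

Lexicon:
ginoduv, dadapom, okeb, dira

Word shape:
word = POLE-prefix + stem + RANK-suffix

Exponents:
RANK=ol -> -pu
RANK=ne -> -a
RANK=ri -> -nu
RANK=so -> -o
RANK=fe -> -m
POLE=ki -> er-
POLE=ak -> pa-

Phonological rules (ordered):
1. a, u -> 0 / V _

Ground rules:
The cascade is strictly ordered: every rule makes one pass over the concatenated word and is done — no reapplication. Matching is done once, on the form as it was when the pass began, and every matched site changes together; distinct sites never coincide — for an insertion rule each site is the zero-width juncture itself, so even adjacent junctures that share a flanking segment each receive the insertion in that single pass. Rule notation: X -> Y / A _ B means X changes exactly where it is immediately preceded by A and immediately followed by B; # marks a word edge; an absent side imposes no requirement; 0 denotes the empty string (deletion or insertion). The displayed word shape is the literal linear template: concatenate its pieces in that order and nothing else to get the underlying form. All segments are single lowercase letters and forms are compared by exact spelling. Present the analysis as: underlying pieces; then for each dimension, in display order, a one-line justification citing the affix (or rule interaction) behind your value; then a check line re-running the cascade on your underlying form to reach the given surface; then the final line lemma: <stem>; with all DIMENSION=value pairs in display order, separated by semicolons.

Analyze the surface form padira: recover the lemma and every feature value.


underlying: pa-dira-a
RANK=ne - signalled by the affix -a
POLE=ak - signalled by the affix pa-
check: padiraa -> padira
lemma: dira; RANK=ne; POLE=ak


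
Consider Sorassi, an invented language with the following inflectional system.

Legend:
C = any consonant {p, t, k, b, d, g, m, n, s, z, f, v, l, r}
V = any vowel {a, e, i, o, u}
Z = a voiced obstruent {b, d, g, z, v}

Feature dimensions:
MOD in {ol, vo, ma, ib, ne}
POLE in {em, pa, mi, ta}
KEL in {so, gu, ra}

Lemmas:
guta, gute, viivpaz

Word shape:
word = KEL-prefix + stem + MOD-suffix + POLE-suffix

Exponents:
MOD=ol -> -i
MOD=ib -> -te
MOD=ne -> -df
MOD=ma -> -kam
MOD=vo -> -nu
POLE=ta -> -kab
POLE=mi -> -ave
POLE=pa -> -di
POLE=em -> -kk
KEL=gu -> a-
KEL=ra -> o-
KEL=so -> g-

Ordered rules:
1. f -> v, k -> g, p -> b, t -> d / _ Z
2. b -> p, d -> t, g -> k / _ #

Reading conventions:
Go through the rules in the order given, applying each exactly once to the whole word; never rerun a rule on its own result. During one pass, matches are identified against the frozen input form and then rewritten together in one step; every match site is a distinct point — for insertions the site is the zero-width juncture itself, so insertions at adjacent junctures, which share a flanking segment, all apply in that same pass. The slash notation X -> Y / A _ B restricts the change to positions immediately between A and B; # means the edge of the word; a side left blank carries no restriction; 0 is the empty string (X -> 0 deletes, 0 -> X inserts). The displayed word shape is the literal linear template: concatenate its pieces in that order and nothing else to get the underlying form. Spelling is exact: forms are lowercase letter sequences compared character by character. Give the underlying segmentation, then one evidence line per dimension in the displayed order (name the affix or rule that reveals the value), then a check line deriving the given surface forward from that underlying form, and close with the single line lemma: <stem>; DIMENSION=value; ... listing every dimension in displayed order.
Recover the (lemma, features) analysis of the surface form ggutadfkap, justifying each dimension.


underlying: g-guta-df-kab
MOD=ne - signalled by the affix -df
POLE=ta - signalled by the affix -kab
KEL=so - signalled by the affix g-
check: ggutadfkab -> ggutadfkab -> ggutadfkap
lemma: guta; MOD=ne; POLE=ta; KEL=so


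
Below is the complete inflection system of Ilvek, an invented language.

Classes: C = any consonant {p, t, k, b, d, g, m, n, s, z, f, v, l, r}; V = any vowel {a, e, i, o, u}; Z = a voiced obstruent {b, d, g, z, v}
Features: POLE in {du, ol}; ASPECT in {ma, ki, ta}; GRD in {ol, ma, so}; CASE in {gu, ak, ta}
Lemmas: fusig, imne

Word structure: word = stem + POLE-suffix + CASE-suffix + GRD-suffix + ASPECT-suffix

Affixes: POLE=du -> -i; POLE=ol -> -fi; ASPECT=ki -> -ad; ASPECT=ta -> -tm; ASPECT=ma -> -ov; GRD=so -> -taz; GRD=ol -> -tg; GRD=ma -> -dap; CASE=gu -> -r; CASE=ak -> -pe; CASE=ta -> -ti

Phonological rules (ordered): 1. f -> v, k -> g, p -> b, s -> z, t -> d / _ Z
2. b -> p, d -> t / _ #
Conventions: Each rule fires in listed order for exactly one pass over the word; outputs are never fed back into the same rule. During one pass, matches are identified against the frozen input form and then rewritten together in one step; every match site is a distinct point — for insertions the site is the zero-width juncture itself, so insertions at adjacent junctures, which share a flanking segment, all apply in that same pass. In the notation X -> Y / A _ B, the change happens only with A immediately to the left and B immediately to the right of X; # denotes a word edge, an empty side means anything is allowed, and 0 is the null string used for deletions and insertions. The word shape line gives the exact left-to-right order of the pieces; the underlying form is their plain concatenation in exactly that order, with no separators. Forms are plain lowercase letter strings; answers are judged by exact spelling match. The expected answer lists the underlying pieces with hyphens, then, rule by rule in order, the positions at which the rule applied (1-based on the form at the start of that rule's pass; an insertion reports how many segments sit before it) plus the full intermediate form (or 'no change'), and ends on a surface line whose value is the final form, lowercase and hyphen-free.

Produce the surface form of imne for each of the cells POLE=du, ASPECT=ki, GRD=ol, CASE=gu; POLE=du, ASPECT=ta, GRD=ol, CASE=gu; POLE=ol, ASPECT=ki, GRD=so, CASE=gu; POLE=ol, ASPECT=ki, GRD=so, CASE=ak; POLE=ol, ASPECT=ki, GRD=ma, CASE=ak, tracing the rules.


cell POLE=du, ASPECT=ki, GRD=ol, CASE=gu:
underlying: imne-i-r-tg-ad
1. f -> v, k -> g, p -> b, s -> z, t -> d / _ Z: fires at position(s) 7: imneirdgad
2. b -> p, d -> t / _ #: fires at position(s) 10: imneirdgat
surface: imneirdgat

cell POLE=du, ASPECT=ta, GRD=ol, CASE=gu:
underlying: imne-i-r-tg-tm
1. f -> v, k -> g, p -> b, s -> z, t -> d / _ Z: fires at position(s) 7: imneirdgtm
2. b -> p, d -> t / _ #: no change
surface: imneirdgtm

cell POLE=ol, ASPECT=ki, GRD=so, CASE=gu:
underlying: imne-fi-r-taz-ad
1. f -> v, k -> g, p -> b, s -> z, t -> d / _ Z: no change
2. b -> p, d -> t / _ #: fires at position(s) 12: imnefirtazat
surface: imnefirtazat

cell POLE=ol, ASPECT=ki, GRD=so, CASE=ak:
underlying: imne-fi-pe-taz-ad
1. f -> v, k -> g, p -> b, s -> z, t -> d / _ Z: no change
2. b -> p, d -> t / _ #: fires at position(s) 13: imnefipetazat
surface: imnefipetazat

cell POLE=ol, ASPECT=ki, GRD=ma, CASE=ak:
underlying: imne-fi-pe-dap-ad
1. f -> v, k -> g, p -> b, s -> z, t -> d / _ Z: no change
2. b -> p, d -> t / _ #: fires at position(s) 13: imnefipedapat
surface: imnefipedapat


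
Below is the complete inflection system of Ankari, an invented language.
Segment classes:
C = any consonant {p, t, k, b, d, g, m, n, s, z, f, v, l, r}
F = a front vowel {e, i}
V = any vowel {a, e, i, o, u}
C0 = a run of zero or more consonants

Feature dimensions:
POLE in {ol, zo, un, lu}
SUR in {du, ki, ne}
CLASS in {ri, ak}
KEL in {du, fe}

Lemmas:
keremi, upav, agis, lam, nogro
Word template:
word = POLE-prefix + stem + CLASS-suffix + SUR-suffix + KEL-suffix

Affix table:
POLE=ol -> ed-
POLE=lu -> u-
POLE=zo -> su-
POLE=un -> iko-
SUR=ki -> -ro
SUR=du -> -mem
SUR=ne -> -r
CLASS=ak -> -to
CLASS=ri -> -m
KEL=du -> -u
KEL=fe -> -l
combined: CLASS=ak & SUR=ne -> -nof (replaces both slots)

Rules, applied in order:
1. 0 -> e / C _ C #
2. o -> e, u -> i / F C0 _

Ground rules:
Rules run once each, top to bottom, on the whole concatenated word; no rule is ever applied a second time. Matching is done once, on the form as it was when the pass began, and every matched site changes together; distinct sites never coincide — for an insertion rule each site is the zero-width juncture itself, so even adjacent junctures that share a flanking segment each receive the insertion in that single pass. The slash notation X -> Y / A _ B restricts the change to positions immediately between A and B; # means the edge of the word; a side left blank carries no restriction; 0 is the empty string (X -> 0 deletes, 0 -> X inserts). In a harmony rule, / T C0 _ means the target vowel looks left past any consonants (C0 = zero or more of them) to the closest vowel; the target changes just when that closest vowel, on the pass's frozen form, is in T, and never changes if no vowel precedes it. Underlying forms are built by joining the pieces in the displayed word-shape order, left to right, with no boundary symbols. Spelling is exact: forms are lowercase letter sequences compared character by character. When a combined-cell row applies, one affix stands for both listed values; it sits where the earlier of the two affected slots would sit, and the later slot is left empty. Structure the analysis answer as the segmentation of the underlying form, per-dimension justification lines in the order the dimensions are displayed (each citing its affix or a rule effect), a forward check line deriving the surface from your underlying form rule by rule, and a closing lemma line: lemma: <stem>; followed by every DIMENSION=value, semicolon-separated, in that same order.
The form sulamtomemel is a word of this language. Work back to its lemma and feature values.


underlying: su-lam-to-mem-l
POLE=zo - signalled by the affix su-
SUR=du - signalled by the affix -mem
CLASS=ak - signalled by the affix -to
KEL=fe - signalled by the affix -l
check: sulamtomeml -> sulamtomemel -> sulamtomemel
lemma: lam; POLE=zo; SUR=du; CLASS=ak; KEL=fe


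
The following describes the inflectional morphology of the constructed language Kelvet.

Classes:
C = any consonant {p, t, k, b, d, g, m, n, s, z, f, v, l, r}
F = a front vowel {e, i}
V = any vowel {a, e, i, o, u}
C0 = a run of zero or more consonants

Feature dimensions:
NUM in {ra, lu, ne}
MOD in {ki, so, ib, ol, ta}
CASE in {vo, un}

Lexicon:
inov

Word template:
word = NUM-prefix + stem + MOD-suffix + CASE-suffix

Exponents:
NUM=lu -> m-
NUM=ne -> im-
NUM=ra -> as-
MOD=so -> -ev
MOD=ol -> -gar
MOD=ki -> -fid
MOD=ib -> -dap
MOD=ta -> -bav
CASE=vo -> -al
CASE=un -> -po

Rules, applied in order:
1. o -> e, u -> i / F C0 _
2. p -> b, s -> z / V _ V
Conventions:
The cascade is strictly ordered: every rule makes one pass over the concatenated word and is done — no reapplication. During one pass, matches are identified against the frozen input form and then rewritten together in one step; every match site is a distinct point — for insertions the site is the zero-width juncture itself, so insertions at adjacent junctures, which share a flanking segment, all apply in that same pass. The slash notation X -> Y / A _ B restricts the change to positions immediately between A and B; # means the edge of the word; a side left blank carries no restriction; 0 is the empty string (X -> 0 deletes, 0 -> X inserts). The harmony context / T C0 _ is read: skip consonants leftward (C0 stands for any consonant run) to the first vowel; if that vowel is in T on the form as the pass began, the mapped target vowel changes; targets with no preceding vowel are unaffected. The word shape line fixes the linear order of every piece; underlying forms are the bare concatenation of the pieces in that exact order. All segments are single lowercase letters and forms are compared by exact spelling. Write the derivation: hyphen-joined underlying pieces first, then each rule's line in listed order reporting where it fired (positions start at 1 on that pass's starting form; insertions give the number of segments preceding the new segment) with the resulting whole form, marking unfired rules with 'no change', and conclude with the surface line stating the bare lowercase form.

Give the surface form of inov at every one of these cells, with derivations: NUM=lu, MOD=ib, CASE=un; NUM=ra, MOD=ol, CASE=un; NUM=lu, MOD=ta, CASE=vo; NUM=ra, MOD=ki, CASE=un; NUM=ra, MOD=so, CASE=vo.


cell NUM=lu, MOD=ib, CASE=un:
underlying: m-inov-dap-po
1. o -> e, u -> i / F C0 _: fires at position(s) 4: minevdappo
2. p -> b, s -> z / V _ V: no change
surface: minevdappo

cell NUM=ra, MOD=ol, CASE=un:
underlying: as-inov-gar-po
1. o -> e, u -> i / F C0 _: fires at position(s) 5: asinevgarpo
2. p -> b, s -> z / V _ V: fires at position(s) 2: azinevgarpo
surface: azinevgarpo

cell NUM=lu, MOD=ta, CASE=vo:
underlying: m-inov-bav-al
1. o -> e, u -> i / F C0 _: fires at position(s) 4: minevbaval
2. p -> b, s -> z / V _ V: no change
surface: minevbaval

cell NUM=ra, MOD=ki, CASE=un:
underlying: as-inov-fid-po
1. o -> e, u -> i / F C0 _: fires at position(s) 5, 11: asinevfidpe
2. p -> b, s -> z / V _ V: fires at position(s) 2: azinevfidpe
surface: azinevfidpe

cell NUM=ra, MOD=so, CASE=vo:
underlying: as-inov-ev-al
1. o -> e, u -> i / F C0 _: fires at position(s) 5: asineveval
2. p -> b, s -> z / V _ V: fires at position(s) 2: azineveval
surface: azineveval


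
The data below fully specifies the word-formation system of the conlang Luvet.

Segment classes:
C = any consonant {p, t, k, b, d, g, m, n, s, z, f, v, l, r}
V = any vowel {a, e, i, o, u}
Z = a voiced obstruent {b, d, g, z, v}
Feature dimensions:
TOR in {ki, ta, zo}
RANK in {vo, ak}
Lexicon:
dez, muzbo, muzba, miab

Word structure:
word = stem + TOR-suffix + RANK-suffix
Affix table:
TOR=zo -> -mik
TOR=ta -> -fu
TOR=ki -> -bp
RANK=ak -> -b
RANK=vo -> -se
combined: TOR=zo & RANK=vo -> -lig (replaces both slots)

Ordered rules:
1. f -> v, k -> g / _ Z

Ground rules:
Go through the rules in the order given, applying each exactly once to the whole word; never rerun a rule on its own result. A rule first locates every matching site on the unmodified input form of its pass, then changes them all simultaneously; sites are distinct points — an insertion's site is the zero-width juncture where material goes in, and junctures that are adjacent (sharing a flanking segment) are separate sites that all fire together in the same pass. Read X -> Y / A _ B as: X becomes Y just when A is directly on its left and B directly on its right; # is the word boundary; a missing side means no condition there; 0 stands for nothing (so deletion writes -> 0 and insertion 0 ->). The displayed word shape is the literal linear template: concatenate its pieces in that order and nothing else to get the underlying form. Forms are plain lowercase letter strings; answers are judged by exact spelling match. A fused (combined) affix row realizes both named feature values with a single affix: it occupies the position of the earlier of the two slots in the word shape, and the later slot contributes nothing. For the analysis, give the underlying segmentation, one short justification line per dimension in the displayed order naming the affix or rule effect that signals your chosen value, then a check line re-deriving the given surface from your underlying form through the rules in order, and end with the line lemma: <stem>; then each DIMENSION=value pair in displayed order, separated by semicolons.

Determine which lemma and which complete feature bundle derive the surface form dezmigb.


underlying: dez-mik-b
TOR=zo - signalled by the affix -mik
RANK=ak - signalled by the affix -b
check: dezmikb -> dezmigb
lemma: dez; TOR=zo; RANK=ak


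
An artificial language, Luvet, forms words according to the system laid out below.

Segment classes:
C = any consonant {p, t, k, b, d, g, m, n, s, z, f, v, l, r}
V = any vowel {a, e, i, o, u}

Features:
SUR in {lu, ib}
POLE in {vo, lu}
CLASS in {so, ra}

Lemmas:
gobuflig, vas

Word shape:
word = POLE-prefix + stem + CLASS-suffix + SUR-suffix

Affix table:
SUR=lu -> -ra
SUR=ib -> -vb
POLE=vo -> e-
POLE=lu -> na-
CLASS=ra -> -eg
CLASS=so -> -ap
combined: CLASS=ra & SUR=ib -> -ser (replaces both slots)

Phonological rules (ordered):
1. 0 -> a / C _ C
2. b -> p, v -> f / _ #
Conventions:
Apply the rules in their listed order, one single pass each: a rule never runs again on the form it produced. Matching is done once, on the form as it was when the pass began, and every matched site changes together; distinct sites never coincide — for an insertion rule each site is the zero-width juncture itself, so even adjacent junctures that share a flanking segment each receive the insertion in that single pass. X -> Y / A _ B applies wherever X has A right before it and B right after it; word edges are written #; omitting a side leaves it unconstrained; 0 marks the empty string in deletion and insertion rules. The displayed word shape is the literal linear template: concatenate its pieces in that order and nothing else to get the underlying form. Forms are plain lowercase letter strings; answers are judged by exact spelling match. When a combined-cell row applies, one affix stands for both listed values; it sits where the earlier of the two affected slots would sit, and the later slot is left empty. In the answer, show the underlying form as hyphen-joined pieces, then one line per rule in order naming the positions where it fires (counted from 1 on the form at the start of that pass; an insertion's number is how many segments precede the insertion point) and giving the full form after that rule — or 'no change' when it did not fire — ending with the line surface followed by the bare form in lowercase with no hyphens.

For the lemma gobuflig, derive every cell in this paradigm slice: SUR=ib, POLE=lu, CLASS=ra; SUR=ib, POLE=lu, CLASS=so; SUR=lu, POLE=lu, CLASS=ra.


cell SUR=ib, POLE=lu, CLASS=ra:
underlying: na-gobuflig-ser
1. 0 -> a / C _ C: inserts after position(s) 7, 10: nagobufaligaser
2. b -> p, v -> f / _ #: no change
surface: nagobufaligaser

cell SUR=ib, POLE=lu, CLASS=so:
underlying: na-gobuflig-ap-vb
1. 0 -> a / C _ C: inserts after position(s) 7, 12, 13: nagobufaligapavab
2. b -> p, v -> f / _ #: fires at position(s) 17: nagobufaligapavap
surface: nagobufaligapavap

cell SUR=lu, POLE=lu, CLASS=ra:
underlying: na-gobuflig-eg-ra
1. 0 -> a / C _ C: inserts after position(s) 7, 12: nagobufaligegara
2. b -> p, v -> f / _ #: no change
surface: nagobufaligegara


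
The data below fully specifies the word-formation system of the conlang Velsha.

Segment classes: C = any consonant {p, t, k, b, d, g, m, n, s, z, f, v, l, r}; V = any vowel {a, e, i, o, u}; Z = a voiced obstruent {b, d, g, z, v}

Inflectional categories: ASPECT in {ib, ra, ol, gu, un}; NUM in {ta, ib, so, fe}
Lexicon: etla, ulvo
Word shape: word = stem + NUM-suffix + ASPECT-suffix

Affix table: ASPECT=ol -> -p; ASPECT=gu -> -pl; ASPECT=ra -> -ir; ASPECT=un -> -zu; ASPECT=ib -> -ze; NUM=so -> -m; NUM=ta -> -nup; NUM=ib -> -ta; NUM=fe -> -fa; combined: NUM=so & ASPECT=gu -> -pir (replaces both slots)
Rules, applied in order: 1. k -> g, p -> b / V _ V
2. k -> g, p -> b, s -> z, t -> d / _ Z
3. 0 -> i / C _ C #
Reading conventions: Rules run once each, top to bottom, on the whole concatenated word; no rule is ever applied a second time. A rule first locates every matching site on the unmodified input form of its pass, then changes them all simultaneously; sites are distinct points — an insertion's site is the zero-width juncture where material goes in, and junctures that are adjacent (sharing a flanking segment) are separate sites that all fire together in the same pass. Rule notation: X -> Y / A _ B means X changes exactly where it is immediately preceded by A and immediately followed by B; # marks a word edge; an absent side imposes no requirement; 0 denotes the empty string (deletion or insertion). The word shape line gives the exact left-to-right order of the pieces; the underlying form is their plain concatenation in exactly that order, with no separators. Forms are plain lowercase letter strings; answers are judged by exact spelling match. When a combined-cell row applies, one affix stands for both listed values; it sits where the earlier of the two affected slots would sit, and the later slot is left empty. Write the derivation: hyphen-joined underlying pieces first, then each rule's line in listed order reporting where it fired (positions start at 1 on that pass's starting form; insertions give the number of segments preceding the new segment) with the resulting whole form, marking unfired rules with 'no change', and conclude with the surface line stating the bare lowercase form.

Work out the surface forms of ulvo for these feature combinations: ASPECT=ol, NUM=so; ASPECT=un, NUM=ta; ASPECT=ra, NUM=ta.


cell ASPECT=ol, NUM=so:
underlying: ulvo-m-p
1. k -> g, p -> b / V _ V: no change
2. k -> g, p -> b, s -> z, t -> d / _ Z: no change
3. 0 -> i / C _ C #: inserts after position(s) 5: ulvomip
surface: ulvomip

cell ASPECT=un, NUM=ta:
underlying: ulvo-nup-zu
1. k -> g, p -> b / V _ V: no change
2. k -> g, p -> b, s -> z, t -> d / _ Z: fires at position(s) 7: ulvonubzu
3. 0 -> i / C _ C #: no change
surface: ulvonubzu

cell ASPECT=ra, NUM=ta:
underlying: ulvo-nup-ir
1. k -> g, p -> b / V _ V: fires at position(s) 7: ulvonubir
2. k -> g, p -> b, s -> z, t -> d / _ Z: no change
3. 0 -> i / C _ C #: no change
surface: ulvonubir


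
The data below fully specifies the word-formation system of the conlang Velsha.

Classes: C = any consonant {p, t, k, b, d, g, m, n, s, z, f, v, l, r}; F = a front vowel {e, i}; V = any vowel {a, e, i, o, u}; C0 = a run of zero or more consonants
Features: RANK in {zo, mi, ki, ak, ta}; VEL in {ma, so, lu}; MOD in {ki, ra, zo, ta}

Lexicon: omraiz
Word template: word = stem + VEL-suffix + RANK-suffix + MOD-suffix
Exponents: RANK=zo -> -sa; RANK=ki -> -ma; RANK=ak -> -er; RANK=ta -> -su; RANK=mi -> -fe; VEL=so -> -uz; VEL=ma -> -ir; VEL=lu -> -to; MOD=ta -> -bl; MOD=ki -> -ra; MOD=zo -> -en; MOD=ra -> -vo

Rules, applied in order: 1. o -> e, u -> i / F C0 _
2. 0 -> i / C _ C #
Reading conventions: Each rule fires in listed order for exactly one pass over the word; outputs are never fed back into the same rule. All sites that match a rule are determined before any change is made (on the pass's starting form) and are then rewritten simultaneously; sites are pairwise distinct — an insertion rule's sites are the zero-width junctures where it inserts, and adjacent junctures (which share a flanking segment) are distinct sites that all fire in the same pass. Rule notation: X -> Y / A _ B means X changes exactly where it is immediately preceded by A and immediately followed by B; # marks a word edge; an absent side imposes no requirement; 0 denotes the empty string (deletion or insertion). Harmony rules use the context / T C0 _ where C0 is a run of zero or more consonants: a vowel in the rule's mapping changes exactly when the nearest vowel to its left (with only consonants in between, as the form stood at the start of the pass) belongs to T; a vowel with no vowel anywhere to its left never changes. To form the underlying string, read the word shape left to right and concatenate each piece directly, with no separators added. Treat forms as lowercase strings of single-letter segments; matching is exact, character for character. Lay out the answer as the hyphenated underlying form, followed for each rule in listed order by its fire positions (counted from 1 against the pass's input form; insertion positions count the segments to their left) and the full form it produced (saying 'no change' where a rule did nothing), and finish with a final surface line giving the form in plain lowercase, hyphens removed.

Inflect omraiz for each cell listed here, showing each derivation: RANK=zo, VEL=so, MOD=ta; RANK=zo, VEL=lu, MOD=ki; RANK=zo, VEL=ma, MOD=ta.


cell RANK=zo, VEL=so, MOD=ta:
underlying: omraiz-uz-sa-bl
1. o -> e, u -> i / F C0 _: fires at position(s) 7: omraizizsabl
2. 0 -> i / C _ C #: inserts after position(s) 11: omraizizsabil
surface: omraizizsabil

cell RANK=zo, VEL=lu, MOD=ki:
underlying: omraiz-to-sa-ra
1. o -> e, u -> i / F C0 _: fires at position(s) 8: omraiztesara
2. 0 -> i / C _ C #: no change
surface: omraiztesara

cell RANK=zo, VEL=ma, MOD=ta:
underlying: omraiz-ir-sa-bl
1. o -> e, u -> i / F C0 _: no change
2. 0 -> i / C _ C #: inserts after position(s) 11: omraizirsabil
surface: omraizirsabil


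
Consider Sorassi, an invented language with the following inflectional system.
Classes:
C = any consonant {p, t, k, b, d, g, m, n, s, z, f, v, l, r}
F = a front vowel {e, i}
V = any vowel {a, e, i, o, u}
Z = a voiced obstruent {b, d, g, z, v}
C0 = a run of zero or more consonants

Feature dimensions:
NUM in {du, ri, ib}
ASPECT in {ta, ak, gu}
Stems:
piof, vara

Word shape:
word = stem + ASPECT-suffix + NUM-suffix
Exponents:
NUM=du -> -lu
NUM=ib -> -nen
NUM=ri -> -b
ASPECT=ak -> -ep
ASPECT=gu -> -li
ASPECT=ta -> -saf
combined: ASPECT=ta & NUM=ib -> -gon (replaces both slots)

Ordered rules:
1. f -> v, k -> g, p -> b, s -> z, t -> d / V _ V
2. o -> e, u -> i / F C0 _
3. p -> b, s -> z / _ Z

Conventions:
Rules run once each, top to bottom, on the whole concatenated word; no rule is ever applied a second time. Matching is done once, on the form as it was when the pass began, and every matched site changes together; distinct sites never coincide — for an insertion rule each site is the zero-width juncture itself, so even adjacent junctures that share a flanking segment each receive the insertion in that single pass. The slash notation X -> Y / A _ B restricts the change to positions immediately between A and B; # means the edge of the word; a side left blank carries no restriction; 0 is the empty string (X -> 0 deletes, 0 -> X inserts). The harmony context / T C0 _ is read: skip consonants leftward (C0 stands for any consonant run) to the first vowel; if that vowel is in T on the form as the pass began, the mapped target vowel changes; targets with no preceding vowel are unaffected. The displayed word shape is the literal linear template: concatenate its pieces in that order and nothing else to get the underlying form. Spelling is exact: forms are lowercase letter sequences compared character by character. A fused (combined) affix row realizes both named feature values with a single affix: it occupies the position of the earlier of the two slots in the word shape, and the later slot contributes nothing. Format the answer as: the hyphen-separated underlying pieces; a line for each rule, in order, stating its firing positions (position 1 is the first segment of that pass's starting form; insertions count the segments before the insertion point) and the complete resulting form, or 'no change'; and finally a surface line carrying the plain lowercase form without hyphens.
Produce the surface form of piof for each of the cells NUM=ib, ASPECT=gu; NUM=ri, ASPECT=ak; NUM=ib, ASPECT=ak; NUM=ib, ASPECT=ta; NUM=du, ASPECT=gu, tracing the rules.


cell NUM=ib, ASPECT=gu:
underlying: piof-li-nen
1. f -> v, k -> g, p -> b, s -> z, t -> d / V _ V: no change
2. o -> e, u -> i / F C0 _: fires at position(s) 3: pieflinen
3. p -> b, s -> z / _ Z: no change
surface: pieflinen

cell NUM=ri, ASPECT=ak:
underlying: piof-ep-b
1. f -> v, k -> g, p -> b, s -> z, t -> d / V _ V: fires at position(s) 4: piovepb
2. o -> e, u -> i / F C0 _: fires at position(s) 3: pievepb
3. p -> b, s -> z / _ Z: fires at position(s) 6: pievebb
surface: pievebb

cell NUM=ib, ASPECT=ak:
underlying: piof-ep-nen
1. f -> v, k -> g, p -> b, s -> z, t -> d / V _ V: fires at position(s) 4: piovepnen
2. o -> e, u -> i / F C0 _: fires at position(s) 3: pievepnen
3. p -> b, s -> z / _ Z: no change
surface: pievepnen

cell NUM=ib, ASPECT=ta:
underlying: piof-gon
1. f -> v, k -> g, p -> b, s -> z, t -> d / V _ V: no change
2. o -> e, u -> i / F C0 _: fires at position(s) 3: piefgon
3. p -> b, s -> z / _ Z: no change
surface: piefgon

cell NUM=du, ASPECT=gu:
underlying: piof-li-lu
1. f -> v, k -> g, p -> b, s -> z, t -> d / V _ V: no change
2. o -> e, u -> i / F C0 _: fires at position(s) 3, 8: pieflili
3. p -> b, s -> z / _ Z: no change
surface: pieflili
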